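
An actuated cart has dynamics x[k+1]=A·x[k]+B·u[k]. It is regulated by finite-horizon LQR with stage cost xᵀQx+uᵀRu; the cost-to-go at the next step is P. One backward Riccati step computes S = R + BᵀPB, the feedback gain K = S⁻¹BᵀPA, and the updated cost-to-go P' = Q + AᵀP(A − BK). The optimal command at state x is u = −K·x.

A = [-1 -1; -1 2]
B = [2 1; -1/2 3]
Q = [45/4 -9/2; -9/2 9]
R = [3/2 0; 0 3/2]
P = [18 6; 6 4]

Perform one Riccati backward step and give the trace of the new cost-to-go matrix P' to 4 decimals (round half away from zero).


BᵀP = [33.0000 10.0000; 36.0000 18.0000]
S = R + BᵀPB = [3/2 0; 0 3/2] + [61.0000 63.0000; 63.0000 90.0000] = [62.5000 63.0000; 63.0000 91.5000]
BᵀPA = [-43.0000 -13.0000; -54.0000 0.0000]
K = S⁻¹·BᵀPA = [-0.3043 -0.6798; -0.3806 0.4681]
A−BK = [-0.0107 -0.1084; -0.0103 0.2559]
AᵀP(A−BK) = [0.3601 0.0437; 0.0437 1.1625]
P' = Q + AᵀP(A−BK) = [11.6101 -4.4563; -4.4563 10.1625]
tr(P') = 21.7725

21.7725


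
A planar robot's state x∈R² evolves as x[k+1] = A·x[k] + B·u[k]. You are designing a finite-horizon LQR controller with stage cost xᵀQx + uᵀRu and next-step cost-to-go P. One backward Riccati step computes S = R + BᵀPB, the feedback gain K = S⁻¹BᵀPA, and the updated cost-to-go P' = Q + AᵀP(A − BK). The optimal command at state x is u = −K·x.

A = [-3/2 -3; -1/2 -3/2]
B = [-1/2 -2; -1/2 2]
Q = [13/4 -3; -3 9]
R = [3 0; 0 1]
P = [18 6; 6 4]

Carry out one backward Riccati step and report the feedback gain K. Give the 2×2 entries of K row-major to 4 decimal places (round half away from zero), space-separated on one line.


BᵀP = [-12.0000 -5.0000; -24.0000 -4.0000]
S = R + BᵀPB = [3 0; 0 1] + [8.5000 14.0000; 14.0000 40.0000] = [11.5000 14.0000; 14.0000 41.0000]
BᵀPA = [20.5000 43.5000; 38.0000 78.0000]
K = S⁻¹·BᵀPA = [1.1198 2.5100; 0.5445 1.0454]
A−BK = [0.1488 0.3457; -1.0290 -2.3358]
AᵀP(A−BK) = [6.8548 15.3212; 15.3212 34.2768]
P' = Q + AᵀP(A−BK) = [10.1048 12.3212; 12.3212 43.2768]
tr(P') = 53.3816

1.1198 2.5100 0.5445 1.0454


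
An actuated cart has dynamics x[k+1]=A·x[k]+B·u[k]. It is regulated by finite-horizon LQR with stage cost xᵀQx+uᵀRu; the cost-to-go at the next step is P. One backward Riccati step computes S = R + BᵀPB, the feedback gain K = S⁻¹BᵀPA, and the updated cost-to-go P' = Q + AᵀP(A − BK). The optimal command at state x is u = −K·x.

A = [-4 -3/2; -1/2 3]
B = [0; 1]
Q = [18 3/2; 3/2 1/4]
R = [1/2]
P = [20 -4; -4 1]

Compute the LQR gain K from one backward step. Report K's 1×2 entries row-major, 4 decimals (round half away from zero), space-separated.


BᵀP = [-4.0000 1.0000]
S = R + BᵀPB = [1/2] + [1.0000] = [1.5000]
BᵀPA = [15.5000 9.0000]
K = S⁻¹·BᵀPA = [10.3333 6.0000]
A−BK = [-4.0000 -1.5000; -10.8333 -3.0000]
AᵀP(A−BK) = [144.0833 70.5000; 70.5000 36.0000]
P' = Q + AᵀP(A−BK) = [162.0833 72.0000; 72.0000 36.2500]
tr(P') = 198.3333

10.3333 6.0000


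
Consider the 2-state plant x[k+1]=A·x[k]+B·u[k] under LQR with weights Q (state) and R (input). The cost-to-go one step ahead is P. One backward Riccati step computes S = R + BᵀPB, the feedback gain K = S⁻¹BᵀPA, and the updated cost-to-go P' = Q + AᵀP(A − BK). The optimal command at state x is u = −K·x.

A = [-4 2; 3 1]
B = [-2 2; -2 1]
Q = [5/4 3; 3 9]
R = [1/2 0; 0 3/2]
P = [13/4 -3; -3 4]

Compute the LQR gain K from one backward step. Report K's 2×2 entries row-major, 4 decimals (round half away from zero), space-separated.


BᵀP = [-0.5000 -2.0000; 3.5000 -2.0000]
S = R + BᵀPB = [1/2 0; 0 3/2] + [5.0000 -3.0000; -3.0000 5.0000] = [5.5000 -3.0000; -3.0000 6.5000]
BᵀPA = [-4.0000 -3.0000; -20.0000 5.0000]
K = S⁻¹·BᵀPA = [-3.2150 -0.1682; -4.5607 0.6916]
A−BK = [-1.3084 0.2804; 1.1308 -0.0280]
AᵀP(A−BK) = [55.9252 -6.8411; -6.8411 1.0374]
P' = Q + AᵀP(A−BK) = [57.1752 -3.8411; -3.8411 10.0374]
tr(P') = 67.2126

-3.2150 -0.1682 -4.5607 0.6916


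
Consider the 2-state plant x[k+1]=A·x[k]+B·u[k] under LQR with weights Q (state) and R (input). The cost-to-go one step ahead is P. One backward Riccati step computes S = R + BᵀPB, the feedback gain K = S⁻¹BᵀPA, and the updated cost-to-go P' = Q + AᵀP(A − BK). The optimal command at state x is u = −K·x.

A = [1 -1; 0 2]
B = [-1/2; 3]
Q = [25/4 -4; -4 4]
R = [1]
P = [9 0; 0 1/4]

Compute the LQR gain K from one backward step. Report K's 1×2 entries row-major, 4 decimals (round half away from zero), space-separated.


-0.8182 1.0909

BᵀP = [-4.5000 0.7500]
S = R + BᵀPB = [1] + [4.5000] = [5.5000]
BᵀPA = [-4.5000 6.0000]
K = S⁻¹·BᵀPA = [-0.8182 1.0909]
A−BK = [0.5909 -0.4545; 2.4545 -1.2727]
AᵀP(A−BK) = [5.3182 -4.0909; -4.0909 3.4545]
P' = Q + AᵀP(A−BK) = [11.5682 -8.0909; -8.0909 7.4545]
tr(P') = 19.0227


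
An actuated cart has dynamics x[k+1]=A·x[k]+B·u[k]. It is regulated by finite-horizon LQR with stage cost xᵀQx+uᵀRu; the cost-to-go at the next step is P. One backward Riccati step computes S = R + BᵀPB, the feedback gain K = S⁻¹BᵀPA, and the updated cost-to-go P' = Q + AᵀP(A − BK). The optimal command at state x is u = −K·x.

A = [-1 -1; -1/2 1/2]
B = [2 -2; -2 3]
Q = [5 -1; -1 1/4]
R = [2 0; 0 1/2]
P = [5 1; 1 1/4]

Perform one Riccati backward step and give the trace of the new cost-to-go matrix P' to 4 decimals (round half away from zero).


5.9871

BᵀP = [8.0000 1.5000; -7.0000 -1.2500]
S = R + BᵀPB = [2 0; 0 1/2] + [13.0000 -11.5000; -11.5000 10.2500] = [15.0000 -11.5000; -11.5000 10.7500]
BᵀPA = [-8.7500 -7.2500; 7.6250 6.3750]
K = S⁻¹·BᵀPA = [-0.2198 -0.1595; 0.4741 0.4224]
A−BK = [0.3879 0.1638; -2.3621 -1.0862]
AᵀP(A−BK) = [0.5237 0.3211; 0.3211 0.2134]
P' = Q + AᵀP(A−BK) = [5.5237 -0.6789; -0.6789 0.4634]
tr(P') = 5.9871


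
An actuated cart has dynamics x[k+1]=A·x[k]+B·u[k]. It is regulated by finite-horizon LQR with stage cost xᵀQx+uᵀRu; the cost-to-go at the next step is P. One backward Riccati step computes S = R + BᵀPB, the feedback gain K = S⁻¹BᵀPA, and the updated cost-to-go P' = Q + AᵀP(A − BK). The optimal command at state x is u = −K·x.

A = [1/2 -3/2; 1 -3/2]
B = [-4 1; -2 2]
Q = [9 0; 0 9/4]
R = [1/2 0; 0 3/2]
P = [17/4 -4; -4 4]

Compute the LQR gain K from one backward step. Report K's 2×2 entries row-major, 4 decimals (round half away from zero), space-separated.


BᵀP = [-9.0000 8.0000; -3.7500 4.0000]
S = R + BᵀPB = [1/2 0; 0 3/2] + [20.0000 7.0000; 7.0000 4.2500] = [20.5000 7.0000; 7.0000 5.7500]
BᵀPA = [3.5000 1.5000; 2.1250 -0.3750]
K = S⁻¹·BᵀPA = [0.0762 0.1633; 0.2768 -0.2641]
A−BK = [0.5281 -0.5826; 0.5989 -0.6452]
AᵀP(A−BK) = [0.2076 -0.1980; -0.1980 0.2185]
P' = Q + AᵀP(A−BK) = [9.2076 -0.1980; -0.1980 2.4685]
tr(P') = 11.6760

0.0762 0.1633 0.2768 -0.2641


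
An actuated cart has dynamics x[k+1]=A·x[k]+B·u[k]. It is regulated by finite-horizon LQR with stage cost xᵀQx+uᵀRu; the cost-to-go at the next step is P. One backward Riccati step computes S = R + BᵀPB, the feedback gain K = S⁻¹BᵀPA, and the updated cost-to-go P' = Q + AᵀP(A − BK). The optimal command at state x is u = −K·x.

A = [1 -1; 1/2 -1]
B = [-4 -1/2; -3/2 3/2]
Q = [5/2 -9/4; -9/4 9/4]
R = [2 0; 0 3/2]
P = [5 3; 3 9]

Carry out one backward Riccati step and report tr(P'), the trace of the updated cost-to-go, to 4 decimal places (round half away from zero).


BᵀP = [-24.5000 -25.5000; 2.0000 12.0000]
S = R + BᵀPB = [2 0; 0 3/2] + [136.2500 -26.0000; -26.0000 17.0000] = [138.2500 -26.0000; -26.0000 18.5000]
BᵀPA = [-37.2500 50.0000; 8.0000 -14.0000]
K = S⁻¹·BᵀPA = [-0.2557 0.2981; 0.0731 -0.3377]
A−BK = [0.0138 0.0237; 0.0068 -0.0462]
AᵀP(A−BK) = [0.1407 -0.1921; -0.1921 0.3643]
P' = Q + AᵀP(A−BK) = [2.6407 -2.4421; -2.4421 2.6143]
tr(P') = 5.2550

5.2550


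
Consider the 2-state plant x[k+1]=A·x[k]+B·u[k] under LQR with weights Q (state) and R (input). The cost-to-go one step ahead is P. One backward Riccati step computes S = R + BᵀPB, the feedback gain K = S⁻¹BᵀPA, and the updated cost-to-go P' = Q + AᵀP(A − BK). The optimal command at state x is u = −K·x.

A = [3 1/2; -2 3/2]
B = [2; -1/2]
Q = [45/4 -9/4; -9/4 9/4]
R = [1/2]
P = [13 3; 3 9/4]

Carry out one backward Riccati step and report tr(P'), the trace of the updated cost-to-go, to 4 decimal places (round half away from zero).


21.8264

BᵀP = [24.5000 4.8750]
S = R + BᵀPB = [1/2] + [46.5625] = [47.0625]
BᵀPA = [63.7500 19.5625]
K = S⁻¹·BᵀPA = [1.3546 0.4157]
A−BK = [0.2908 -0.3313; -1.3227 1.7078]
AᵀP(A−BK) = [3.6454 -3.2490; -3.2490 4.6809]
P' = Q + AᵀP(A−BK) = [14.8954 -5.4990; -5.4990 6.9309]
tr(P') = 21.8264


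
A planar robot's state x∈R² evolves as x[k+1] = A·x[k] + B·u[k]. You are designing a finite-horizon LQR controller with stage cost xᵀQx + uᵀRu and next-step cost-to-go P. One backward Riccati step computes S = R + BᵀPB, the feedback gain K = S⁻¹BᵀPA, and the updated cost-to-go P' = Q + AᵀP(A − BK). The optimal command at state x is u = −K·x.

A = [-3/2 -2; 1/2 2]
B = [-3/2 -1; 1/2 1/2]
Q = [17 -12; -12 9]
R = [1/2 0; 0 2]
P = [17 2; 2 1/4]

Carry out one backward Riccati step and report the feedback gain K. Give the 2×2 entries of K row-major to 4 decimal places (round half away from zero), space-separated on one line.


BᵀP = [-24.5000 -2.8750; -16.0000 -1.8750]
S = R + BᵀPB = [1/2 0; 0 2] + [35.3125 23.0625; 23.0625 15.0625] = [35.8125 23.0625; 23.0625 17.0625]
BᵀPA = [35.3125 43.2500; 23.0625 28.2500]
K = S⁻¹·BᵀPA = [0.8922 1.0918; 0.1456 0.1800]
A−BK = [-0.0160 -0.1824; -0.0189 1.3641]
AᵀP(A−BK) = [0.4461 0.5459; 0.5459 0.6963]
P' = Q + AᵀP(A−BK) = [17.4461 -11.4541; -11.4541 9.6963]
tr(P') = 27.1424

0.8922 1.0918 0.1456 0.1800


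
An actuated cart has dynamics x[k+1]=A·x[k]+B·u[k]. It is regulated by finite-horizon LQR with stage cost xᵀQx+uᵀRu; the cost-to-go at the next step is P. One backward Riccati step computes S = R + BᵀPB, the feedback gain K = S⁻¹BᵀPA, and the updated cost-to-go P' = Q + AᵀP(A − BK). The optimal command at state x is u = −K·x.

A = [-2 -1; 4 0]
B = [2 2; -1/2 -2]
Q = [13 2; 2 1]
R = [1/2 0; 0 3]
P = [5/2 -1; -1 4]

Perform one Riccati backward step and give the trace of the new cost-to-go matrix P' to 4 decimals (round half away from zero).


BᵀP = [5.5000 -4.0000; 7.0000 -10.0000]
S = R + BᵀPB = [1/2 0; 0 3] + [13.0000 19.0000; 19.0000 34.0000] = [13.5000 19.0000; 19.0000 37.0000]
BᵀPA = [-27.0000 -5.5000; -54.0000 -7.0000]
K = S⁻¹·BᵀPA = [0.1949 -0.5090; -1.5596 0.0722]
A−BK = [0.7292 -0.1264; 0.9783 -0.1101]
AᵀP(A−BK) = [11.0469 -0.8448; -0.8448 0.2058]
P' = Q + AᵀP(A−BK) = [24.0469 1.1552; 1.1552 1.2058]
tr(P') = 25.2527

25.2527


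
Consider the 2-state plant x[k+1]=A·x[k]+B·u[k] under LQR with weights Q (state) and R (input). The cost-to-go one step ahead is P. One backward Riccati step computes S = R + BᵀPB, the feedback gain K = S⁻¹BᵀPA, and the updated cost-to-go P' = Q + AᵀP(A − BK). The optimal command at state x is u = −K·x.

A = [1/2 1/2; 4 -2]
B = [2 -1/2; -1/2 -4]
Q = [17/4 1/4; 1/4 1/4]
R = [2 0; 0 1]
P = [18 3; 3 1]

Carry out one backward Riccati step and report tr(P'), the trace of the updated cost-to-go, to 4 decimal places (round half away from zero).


BᵀP = [34.5000 5.5000; -21.0000 -5.5000]
S = R + BᵀPB = [2 0; 0 1] + [66.2500 -39.2500; -39.2500 32.5000] = [68.2500 -39.2500; -39.2500 33.5000]
BᵀPA = [39.2500 6.2500; -32.5000 0.5000]
K = S⁻¹·BᵀPA = [0.0526 0.3070; -0.9085 0.3747]
A−BK = [-0.0595 0.0732; 0.3924 -0.3478]
AᵀP(A−BK) = [0.9085 -0.3747; -0.3747 0.3936]
P' = Q + AᵀP(A−BK) = [5.1585 -0.1247; -0.1247 0.6436]
tr(P') = 5.8021

5.8021


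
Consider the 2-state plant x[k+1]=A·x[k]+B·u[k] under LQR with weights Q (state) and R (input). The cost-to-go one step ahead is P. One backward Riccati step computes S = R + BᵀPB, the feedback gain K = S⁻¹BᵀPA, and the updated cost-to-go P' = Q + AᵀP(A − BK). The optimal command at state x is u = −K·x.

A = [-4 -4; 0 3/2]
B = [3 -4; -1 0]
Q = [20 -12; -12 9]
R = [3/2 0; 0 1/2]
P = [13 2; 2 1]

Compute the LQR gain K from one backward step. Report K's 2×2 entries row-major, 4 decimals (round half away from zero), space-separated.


-0.1452 -0.5615 0.8946 0.5414

BᵀP = [37.0000 5.0000; -52.0000 -8.0000]
S = R + BᵀPB = [3/2 0; 0 1/2] + [106.0000 -148.0000; -148.0000 208.0000] = [107.5000 -148.0000; -148.0000 208.5000]
BᵀPA = [-148.0000 -140.5000; 208.0000 196.0000]
K = S⁻¹·BᵀPA = [-0.1452 -0.5615; 0.8946 0.5414]
A−BK = [0.0137 -0.1496; -0.1452 0.9385]
AᵀP(A−BK) = [0.4473 0.2707; 0.2707 1.2296]
P' = Q + AᵀP(A−BK) = [20.4473 -11.7293; -11.7293 10.2296]
tr(P') = 30.6769


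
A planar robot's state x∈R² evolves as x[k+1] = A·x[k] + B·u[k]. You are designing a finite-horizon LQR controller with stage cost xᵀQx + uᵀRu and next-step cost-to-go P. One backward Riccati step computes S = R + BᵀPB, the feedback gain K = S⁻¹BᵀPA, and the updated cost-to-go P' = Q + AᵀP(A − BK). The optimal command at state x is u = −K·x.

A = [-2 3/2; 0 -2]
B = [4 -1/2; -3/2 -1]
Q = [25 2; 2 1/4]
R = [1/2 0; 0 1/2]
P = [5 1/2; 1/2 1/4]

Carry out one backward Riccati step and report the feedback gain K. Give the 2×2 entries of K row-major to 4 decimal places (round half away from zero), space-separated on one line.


-0.4706 0.4041 0.2824 0.4184

BᵀP = [19.2500 1.6250; -3.0000 -0.5000]
S = R + BᵀPB = [1/2 0; 0 1/2] + [74.5625 -11.2500; -11.2500 2.0000] = [75.0625 -11.2500; -11.2500 2.5000]
BᵀPA = [-38.5000 25.6250; 6.0000 -3.5000]
K = S⁻¹·BᵀPA = [-0.4706 0.4041; 0.2824 0.4184]
A−BK = [0.0235 0.0928; -0.4235 -0.9754]
AᵀP(A−BK) = [0.1882 0.0471; 0.0471 0.3596]
P' = Q + AᵀP(A−BK) = [25.1882 2.0471; 2.0471 0.6096]
tr(P') = 25.7978


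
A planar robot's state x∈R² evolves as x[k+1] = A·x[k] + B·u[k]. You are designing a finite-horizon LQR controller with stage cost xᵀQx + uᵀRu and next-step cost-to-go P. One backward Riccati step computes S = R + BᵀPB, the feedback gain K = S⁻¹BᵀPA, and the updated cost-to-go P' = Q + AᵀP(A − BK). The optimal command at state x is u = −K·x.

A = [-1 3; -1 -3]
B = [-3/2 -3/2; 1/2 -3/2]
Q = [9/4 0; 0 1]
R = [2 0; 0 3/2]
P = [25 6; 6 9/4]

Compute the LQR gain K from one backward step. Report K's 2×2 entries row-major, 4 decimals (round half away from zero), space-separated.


BᵀP = [-34.5000 -7.8750; -46.5000 -12.3750]
S = R + BᵀPB = [2 0; 0 3/2] + [47.8125 63.5625; 63.5625 88.3125] = [49.8125 63.5625; 63.5625 89.8125]
BᵀPA = [42.3750 -79.8750; 58.8750 -102.3750]
K = S⁻¹·BᵀPA = [0.1466 -1.5373; 0.5518 -0.0519]
A−BK = [0.0476 0.6162; -0.2456 -2.3092]
AᵀP(A−BK) = [0.5518 -0.0519; -0.0519 9.1459]
P' = Q + AᵀP(A−BK) = [2.8018 -0.0519; -0.0519 10.1459]
tr(P') = 12.9477

0.1466 -1.5373 0.5518 -0.0519


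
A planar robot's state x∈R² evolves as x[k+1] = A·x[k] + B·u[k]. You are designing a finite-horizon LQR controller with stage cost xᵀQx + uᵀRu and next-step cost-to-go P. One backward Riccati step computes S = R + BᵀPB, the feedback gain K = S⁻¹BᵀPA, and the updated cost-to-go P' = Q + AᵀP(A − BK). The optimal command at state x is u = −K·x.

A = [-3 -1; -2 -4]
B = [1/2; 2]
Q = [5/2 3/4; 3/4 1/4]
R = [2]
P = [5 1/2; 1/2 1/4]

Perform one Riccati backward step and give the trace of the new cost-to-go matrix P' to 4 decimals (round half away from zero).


BᵀP = [3.5000 0.7500]
S = R + BᵀPB = [2] + [3.2500] = [5.2500]
BᵀPA = [-12.0000 -6.5000]
K = S⁻¹·BᵀPA = [-2.2857 -1.2381]
A−BK = [-1.8571 -0.3810; 2.5714 -1.5238]
AᵀP(A−BK) = [24.5714 9.1429; 9.1429 4.9524]
P' = Q + AᵀP(A−BK) = [27.0714 9.8929; 9.8929 5.2024]
tr(P') = 32.2738

32.2738


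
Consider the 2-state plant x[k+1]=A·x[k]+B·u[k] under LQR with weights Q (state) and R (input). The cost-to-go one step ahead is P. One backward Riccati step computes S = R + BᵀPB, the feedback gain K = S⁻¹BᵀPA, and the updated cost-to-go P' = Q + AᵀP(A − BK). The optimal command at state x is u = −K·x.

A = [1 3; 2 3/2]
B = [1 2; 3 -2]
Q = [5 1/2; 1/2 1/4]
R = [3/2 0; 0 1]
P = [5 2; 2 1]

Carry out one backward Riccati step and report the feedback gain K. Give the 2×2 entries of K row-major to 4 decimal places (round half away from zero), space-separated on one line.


0.6667 1.0870 0.2222 0.8841

BᵀP = [11.0000 5.0000; 6.0000 2.0000]
S = R + BᵀPB = [3/2 0; 0 1] + [26.0000 12.0000; 12.0000 8.0000] = [27.5000 12.0000; 12.0000 9.0000]
BᵀPA = [21.0000 40.5000; 10.0000 21.0000]
K = S⁻¹·BᵀPA = [0.6667 1.0870; 0.2222 0.8841]
A−BK = [-0.1111 0.1449; 0.4444 0.0072]
AᵀP(A−BK) = [0.7778 1.3333; 1.3333 2.6630]
P' = Q + AᵀP(A−BK) = [5.7778 1.8333; 1.8333 2.9130]
tr(P') = 8.6908


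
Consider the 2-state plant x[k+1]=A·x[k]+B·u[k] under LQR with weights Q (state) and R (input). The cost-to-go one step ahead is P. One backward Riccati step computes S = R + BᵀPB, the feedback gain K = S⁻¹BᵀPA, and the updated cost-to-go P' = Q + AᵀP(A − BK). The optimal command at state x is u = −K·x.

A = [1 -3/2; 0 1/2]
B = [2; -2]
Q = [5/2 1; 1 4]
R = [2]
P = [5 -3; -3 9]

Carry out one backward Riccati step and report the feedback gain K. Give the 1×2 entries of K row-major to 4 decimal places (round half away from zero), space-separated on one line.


0.1951 -0.4390

BᵀP = [16.0000 -24.0000]
S = R + BᵀPB = [2] + [80.0000] = [82.0000]
BᵀPA = [16.0000 -36.0000]
K = S⁻¹·BᵀPA = [0.1951 -0.4390]
A−BK = [0.6098 -0.6220; 0.3902 -0.3780]
AᵀP(A−BK) = [1.8780 -1.9756; -1.9756 2.1951]
P' = Q + AᵀP(A−BK) = [4.3780 -0.9756; -0.9756 6.1951]
tr(P') = 10.5732


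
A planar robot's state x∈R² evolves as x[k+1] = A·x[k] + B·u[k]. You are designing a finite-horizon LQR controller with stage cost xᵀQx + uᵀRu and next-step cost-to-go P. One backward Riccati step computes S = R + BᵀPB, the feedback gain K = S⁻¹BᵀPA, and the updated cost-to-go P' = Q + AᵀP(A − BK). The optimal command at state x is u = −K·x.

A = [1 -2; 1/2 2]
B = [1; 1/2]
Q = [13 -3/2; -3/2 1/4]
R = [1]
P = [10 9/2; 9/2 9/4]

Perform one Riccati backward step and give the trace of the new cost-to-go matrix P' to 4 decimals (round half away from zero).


16.2578

BᵀP = [12.2500 5.6250]
S = R + BᵀPB = [1] + [15.0625] = [16.0625]
BᵀPA = [15.0625 -13.2500]
K = S⁻¹·BᵀPA = [0.9377 -0.8249]
A−BK = [0.0623 -1.1751; 0.0311 2.4125]
AᵀP(A−BK) = [0.9377 -0.8249; -0.8249 2.0700]
P' = Q + AᵀP(A−BK) = [13.9377 -2.3249; -2.3249 2.3200]
tr(P') = 16.2578


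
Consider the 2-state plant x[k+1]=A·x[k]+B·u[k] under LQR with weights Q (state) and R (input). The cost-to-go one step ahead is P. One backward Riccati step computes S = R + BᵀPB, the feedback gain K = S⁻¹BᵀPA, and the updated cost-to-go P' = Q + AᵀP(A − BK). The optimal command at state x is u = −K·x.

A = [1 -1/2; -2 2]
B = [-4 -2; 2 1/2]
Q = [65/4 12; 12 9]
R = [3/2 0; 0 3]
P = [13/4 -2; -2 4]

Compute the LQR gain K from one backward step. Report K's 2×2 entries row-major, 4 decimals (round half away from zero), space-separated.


-0.5714 0.5143 0.2143 -0.2786

BᵀP = [-17.0000 16.0000; -7.5000 6.0000]
S = R + BᵀPB = [3/2 0; 0 3] + [100.0000 42.0000; 42.0000 18.0000] = [101.5000 42.0000; 42.0000 21.0000]
BᵀPA = [-49.0000 40.5000; -19.5000 15.7500]
K = S⁻¹·BᵀPA = [-0.5714 0.5143; 0.2143 -0.2786]
A−BK = [-0.8571 1.0000; -0.9643 1.1107]
AᵀP(A−BK) = [3.4286 -3.8571; -3.8571 4.3714]
P' = Q + AᵀP(A−BK) = [19.6786 8.1429; 8.1429 13.3714]
tr(P') = 33.0500


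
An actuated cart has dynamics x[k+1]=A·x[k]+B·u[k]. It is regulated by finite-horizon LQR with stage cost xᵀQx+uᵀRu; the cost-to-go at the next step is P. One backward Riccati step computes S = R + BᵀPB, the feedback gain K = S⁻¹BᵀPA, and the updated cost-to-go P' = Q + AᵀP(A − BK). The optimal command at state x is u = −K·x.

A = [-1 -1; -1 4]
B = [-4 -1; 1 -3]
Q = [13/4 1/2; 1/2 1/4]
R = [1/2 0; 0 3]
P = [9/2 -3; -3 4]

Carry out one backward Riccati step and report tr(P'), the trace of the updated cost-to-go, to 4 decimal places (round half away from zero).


BᵀP = [-21.0000 16.0000; 4.5000 -9.0000]
S = R + BᵀPB = [1/2 0; 0 3] + [100.0000 -27.0000; -27.0000 22.5000] = [100.5000 -27.0000; -27.0000 25.5000]
BᵀPA = [5.0000 85.0000; 4.5000 -40.5000]
K = S⁻¹·BᵀPA = [0.1358 0.5857; 0.3202 -0.9681]
A−BK = [-0.1366 0.3746; -0.1751 0.5100]
AᵀP(A−BK) = [0.3800 -1.0720; -1.0720 3.5088]
P' = Q + AᵀP(A−BK) = [3.6300 -0.5720; -0.5720 3.7588]
tr(P') = 7.3888

7.3888


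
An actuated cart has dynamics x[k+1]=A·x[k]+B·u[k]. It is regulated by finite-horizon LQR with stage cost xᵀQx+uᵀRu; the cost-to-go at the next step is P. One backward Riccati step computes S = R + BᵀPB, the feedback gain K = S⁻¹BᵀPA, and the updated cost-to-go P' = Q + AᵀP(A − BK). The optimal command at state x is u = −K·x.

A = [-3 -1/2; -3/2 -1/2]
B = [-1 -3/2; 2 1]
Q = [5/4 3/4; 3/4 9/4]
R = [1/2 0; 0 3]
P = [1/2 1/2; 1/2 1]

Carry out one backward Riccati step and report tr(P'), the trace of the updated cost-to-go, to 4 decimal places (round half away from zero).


9.8348

BᵀP = [0.5000 1.5000; -0.2500 0.2500]
S = R + BᵀPB = [1/2 0; 0 3] + [2.5000 0.7500; 0.7500 0.6250] = [3.0000 0.7500; 0.7500 3.6250]
BᵀPA = [-3.7500 -1.0000; 0.3750 0.0000]
K = S⁻¹·BᵀPA = [-1.3455 -0.3515; 0.3818 0.0727]
A−BK = [-3.7727 -0.7424; 0.8091 0.1303]
AᵀP(A−BK) = [6.0614 1.2795; 1.2795 0.2735]
P' = Q + AᵀP(A−BK) = [7.3114 2.0295; 2.0295 2.5235]
tr(P') = 9.8348


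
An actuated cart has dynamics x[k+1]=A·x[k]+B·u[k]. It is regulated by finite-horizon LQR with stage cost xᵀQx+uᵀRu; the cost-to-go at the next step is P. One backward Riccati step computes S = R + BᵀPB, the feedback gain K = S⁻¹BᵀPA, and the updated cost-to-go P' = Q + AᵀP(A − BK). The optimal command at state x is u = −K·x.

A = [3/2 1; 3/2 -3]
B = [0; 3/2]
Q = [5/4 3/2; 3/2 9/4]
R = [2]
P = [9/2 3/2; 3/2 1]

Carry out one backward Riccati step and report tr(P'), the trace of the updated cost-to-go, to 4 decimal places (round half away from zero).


18.4890

BᵀP = [2.2500 1.5000]
S = R + BᵀPB = [2] + [2.2500] = [4.2500]
BᵀPA = [5.6250 -2.2500]
K = S⁻¹·BᵀPA = [1.3235 -0.5294]
A−BK = [1.5000 1.0000; -0.4853 -2.2059]
AᵀP(A−BK) = [11.6801 0.7279; 0.7279 3.3088]
P' = Q + AᵀP(A−BK) = [12.9301 2.2279; 2.2279 5.5588]
tr(P') = 18.4890


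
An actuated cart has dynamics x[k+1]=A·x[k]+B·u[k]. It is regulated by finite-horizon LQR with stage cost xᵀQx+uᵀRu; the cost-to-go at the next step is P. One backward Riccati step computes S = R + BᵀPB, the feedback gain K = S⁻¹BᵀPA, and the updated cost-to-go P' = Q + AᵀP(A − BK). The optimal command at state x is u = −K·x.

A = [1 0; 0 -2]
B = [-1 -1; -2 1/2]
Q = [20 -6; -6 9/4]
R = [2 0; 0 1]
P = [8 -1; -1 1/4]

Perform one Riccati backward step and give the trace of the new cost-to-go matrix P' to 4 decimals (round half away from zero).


23.3496

BᵀP = [-6.0000 0.5000; -8.5000 1.1250]
S = R + BᵀPB = [2 0; 0 1] + [5.0000 6.2500; 6.2500 9.0625] = [7.0000 6.2500; 6.2500 10.0625]
BᵀPA = [-6.0000 -1.0000; -8.5000 -2.2500]
K = S⁻¹·BᵀPA = [-0.2311 0.1275; -0.7012 -0.3028]
A−BK = [0.0677 -0.1753; -0.1116 -1.5936]
AᵀP(A−BK) = [0.6534 0.1912; 0.1912 0.4462]
P' = Q + AᵀP(A−BK) = [20.6534 -5.8088; -5.8088 2.6962]
tr(P') = 23.3496


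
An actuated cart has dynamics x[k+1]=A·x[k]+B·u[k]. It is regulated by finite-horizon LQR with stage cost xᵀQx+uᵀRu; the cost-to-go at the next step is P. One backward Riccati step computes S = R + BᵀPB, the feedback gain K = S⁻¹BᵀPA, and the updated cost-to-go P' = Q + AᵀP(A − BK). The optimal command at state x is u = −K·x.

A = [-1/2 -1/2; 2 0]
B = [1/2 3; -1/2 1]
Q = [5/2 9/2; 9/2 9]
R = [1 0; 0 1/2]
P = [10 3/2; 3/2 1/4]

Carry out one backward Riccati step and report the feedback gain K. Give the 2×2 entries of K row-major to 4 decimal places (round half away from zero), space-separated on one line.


-0.0363 -0.0129 -0.0578 -0.1562

BᵀP = [4.2500 0.6250; 31.5000 4.7500]
S = R + BᵀPB = [1 0; 0 1/2] + [1.8125 13.3750; 13.3750 99.2500] = [2.8125 13.3750; 13.3750 99.7500]
BᵀPA = [-0.8750 -2.1250; -6.2500 -15.7500]
K = S⁻¹·BᵀPA = [-0.0363 -0.0129; -0.0578 -0.1562]
A−BK = [-0.3085 -0.0251; 2.0397 0.1497]
AᵀP(A−BK) = [0.1071 0.0127; 0.0127 0.0130]
P' = Q + AᵀP(A−BK) = [2.6071 4.5127; 4.5127 9.0130]
tr(P') = 11.6200


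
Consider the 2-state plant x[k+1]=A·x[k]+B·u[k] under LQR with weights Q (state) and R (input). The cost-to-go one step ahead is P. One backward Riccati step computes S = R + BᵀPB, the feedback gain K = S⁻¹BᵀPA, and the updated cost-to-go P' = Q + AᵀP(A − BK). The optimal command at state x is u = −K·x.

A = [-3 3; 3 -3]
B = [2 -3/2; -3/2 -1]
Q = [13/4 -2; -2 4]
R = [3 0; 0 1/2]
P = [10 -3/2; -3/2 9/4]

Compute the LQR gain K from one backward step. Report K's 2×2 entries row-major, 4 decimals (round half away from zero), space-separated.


BᵀP = [22.2500 -6.3750; -13.5000 0.0000]
S = R + BᵀPB = [3 0; 0 1/2] + [54.0625 -27.0000; -27.0000 20.2500] = [57.0625 -27.0000; -27.0000 20.7500]
BᵀPA = [-85.8750 85.8750; 40.5000 -40.5000]
K = S⁻¹·BᵀPA = [-1.5128 1.5128; -0.0167 0.0167]
A−BK = [0.0006 -0.0006; 0.7141 -0.7141]
AᵀP(A−BK) = [8.0120 -8.0120; -8.0120 8.0120]
P' = Q + AᵀP(A−BK) = [11.2620 -10.0120; -10.0120 12.0120]
tr(P') = 23.2740

-1.5128 1.5128 -0.0167 0.0167


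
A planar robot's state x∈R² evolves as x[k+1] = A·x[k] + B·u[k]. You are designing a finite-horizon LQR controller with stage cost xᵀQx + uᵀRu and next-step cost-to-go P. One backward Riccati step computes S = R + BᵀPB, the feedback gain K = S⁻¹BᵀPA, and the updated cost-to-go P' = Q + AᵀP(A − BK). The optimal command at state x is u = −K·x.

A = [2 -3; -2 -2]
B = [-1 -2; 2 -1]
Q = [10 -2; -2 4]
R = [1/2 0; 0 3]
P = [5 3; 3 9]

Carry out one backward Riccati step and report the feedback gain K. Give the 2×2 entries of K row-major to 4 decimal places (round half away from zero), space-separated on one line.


-1.1536 -0.2765 -0.3548 1.4613

BᵀP = [1.0000 15.0000; -13.0000 -15.0000]
S = R + BᵀPB = [1/2 0; 0 3] + [29.0000 -17.0000; -17.0000 41.0000] = [29.5000 -17.0000; -17.0000 44.0000]
BᵀPA = [-28.0000 -33.0000; 4.0000 69.0000]
K = S⁻¹·BᵀPA = [-1.1536 -0.2765; -0.3548 1.4613]
A−BK = [0.1368 -0.3538; -0.0476 0.0144]
AᵀP(A−BK) = [1.1179 -1.5877; -1.5877 7.0421]
P' = Q + AᵀP(A−BK) = [11.1179 -3.5877; -3.5877 11.0421]
tr(P') = 22.1601


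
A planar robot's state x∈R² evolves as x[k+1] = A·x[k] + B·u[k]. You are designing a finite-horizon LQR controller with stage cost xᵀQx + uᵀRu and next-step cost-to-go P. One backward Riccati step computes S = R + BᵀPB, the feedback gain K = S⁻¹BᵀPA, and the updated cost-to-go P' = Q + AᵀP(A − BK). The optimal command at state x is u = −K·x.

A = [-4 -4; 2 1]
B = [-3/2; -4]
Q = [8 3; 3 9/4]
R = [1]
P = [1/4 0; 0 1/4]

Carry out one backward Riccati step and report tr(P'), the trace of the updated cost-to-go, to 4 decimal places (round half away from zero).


19.4101

BᵀP = [-0.3750 -1.0000]
S = R + BᵀPB = [1] + [4.5625] = [5.5625]
BᵀPA = [-0.5000 0.5000]
K = S⁻¹·BᵀPA = [-0.0899 0.0899]
A−BK = [-4.1348 -3.8652; 1.6404 1.3596]
AᵀP(A−BK) = [4.9551 4.5449; 4.5449 4.2051]
P' = Q + AᵀP(A−BK) = [12.9551 7.5449; 7.5449 6.4551]
tr(P') = 19.4101


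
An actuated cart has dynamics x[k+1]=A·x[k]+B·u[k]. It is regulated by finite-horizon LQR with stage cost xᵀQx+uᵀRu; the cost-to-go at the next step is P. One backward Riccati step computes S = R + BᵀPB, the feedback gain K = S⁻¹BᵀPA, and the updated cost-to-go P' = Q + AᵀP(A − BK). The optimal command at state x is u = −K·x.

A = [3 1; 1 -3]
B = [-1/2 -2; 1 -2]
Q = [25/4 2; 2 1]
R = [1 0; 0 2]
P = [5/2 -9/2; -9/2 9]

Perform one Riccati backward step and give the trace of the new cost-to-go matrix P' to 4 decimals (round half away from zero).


BᵀP = [-5.7500 11.2500; 4.0000 -9.0000]
S = R + BᵀPB = [1 0; 0 2] + [14.1250 -11.0000; -11.0000 10.0000] = [15.1250 -11.0000; -11.0000 12.0000]
BᵀPA = [-6.0000 -39.5000; 3.0000 31.0000]
K = S⁻¹·BᵀPA = [-0.6446 -2.1983; -0.3409 0.5682]
A−BK = [1.9959 1.0372; 0.9628 0.3347]
AᵀP(A−BK) = [1.6550 1.6054; 1.6054 6.0517]
P' = Q + AᵀP(A−BK) = [7.9050 3.6054; 3.6054 7.0517]
tr(P') = 14.9566

14.9566


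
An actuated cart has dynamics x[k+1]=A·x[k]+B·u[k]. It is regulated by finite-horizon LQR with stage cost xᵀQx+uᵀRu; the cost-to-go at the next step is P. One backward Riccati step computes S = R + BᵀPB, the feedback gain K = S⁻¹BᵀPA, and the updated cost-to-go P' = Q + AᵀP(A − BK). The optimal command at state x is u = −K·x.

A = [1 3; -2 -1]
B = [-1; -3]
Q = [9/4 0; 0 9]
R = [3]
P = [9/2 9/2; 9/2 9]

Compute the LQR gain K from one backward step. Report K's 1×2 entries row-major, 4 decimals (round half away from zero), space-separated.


BᵀP = [-18.0000 -31.5000]
S = R + BᵀPB = [3] + [112.5000] = [115.5000]
BᵀPA = [45.0000 -22.5000]
K = S⁻¹·BᵀPA = [0.3896 -0.1948]
A−BK = [1.3896 2.8052; -0.8312 -1.5844]
AᵀP(A−BK) = [4.9675 8.7662; 8.7662 18.1169]
P' = Q + AᵀP(A−BK) = [7.2175 8.7662; 8.7662 27.1169]
tr(P') = 34.3344

0.3896 -0.1948


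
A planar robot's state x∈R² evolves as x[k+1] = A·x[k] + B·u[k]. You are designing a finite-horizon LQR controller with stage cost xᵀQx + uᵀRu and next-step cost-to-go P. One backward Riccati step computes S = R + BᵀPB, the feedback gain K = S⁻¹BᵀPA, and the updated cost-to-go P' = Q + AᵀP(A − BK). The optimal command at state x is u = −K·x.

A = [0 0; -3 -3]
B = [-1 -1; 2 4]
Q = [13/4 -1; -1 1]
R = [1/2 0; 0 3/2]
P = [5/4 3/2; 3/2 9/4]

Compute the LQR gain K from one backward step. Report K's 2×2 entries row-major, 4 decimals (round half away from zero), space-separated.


BᵀP = [1.7500 3.0000; 4.7500 7.5000]
S = R + BᵀPB = [1/2 0; 0 3/2] + [4.2500 10.2500; 10.2500 25.2500] = [4.7500 10.2500; 10.2500 26.7500]
BᵀPA = [-9.0000 -9.0000; -22.5000 -22.5000]
K = S⁻¹·BᵀPA = [-0.4602 -0.4602; -0.6648 -0.6648]
A−BK = [-1.1250 -1.1250; 0.5795 0.5795]
AᵀP(A−BK) = [1.1506 1.1506; 1.1506 1.1506]
P' = Q + AᵀP(A−BK) = [4.4006 0.1506; 0.1506 2.1506]
tr(P') = 6.5511

-0.4602 -0.4602 -0.6648 -0.6648


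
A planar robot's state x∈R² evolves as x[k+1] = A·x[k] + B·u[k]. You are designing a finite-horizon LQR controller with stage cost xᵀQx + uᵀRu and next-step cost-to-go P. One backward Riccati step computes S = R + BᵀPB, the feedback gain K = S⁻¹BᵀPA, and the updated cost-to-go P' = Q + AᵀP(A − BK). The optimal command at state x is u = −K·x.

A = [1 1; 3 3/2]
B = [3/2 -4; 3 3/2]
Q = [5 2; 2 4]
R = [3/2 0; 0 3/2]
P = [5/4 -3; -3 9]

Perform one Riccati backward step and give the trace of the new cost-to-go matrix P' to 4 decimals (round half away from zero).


BᵀP = [-7.1250 22.5000; -9.5000 25.5000]
S = R + BᵀPB = [3/2 0; 0 3/2] + [56.8125 62.2500; 62.2500 76.2500] = [58.3125 62.2500; 62.2500 77.7500]
BᵀPA = [60.3750 26.6250; 67.0000 28.7500]
K = S⁻¹·BᵀPA = [0.7946 0.4257; 0.2256 0.0290]
A−BK = [0.7105 0.4773; 0.2779 0.1795]
AᵀP(A−BK) = [1.1647 0.6095; 0.6095 0.3338]
P' = Q + AᵀP(A−BK) = [6.1647 2.6095; 2.6095 4.3338]
tr(P') = 10.4985

10.4985


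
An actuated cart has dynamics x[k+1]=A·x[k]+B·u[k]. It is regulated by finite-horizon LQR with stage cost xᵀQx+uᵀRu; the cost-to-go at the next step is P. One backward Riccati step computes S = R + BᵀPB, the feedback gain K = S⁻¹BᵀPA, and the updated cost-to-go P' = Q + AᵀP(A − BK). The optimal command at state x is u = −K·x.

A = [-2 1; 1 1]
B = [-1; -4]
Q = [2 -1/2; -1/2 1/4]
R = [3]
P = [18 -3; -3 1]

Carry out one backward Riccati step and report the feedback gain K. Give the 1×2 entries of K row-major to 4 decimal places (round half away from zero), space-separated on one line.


BᵀP = [-6.0000 -1.0000]
S = R + BᵀPB = [3] + [10.0000] = [13.0000]
BᵀPA = [11.0000 -7.0000]
K = S⁻¹·BᵀPA = [0.8462 -0.5385]
A−BK = [-1.1538 0.4615; 4.3846 -1.1538]
AᵀP(A−BK) = [75.6923 -26.0769; -26.0769 9.2308]
P' = Q + AᵀP(A−BK) = [77.6923 -26.5769; -26.5769 9.4808]
tr(P') = 87.1731

0.8462 -0.5385


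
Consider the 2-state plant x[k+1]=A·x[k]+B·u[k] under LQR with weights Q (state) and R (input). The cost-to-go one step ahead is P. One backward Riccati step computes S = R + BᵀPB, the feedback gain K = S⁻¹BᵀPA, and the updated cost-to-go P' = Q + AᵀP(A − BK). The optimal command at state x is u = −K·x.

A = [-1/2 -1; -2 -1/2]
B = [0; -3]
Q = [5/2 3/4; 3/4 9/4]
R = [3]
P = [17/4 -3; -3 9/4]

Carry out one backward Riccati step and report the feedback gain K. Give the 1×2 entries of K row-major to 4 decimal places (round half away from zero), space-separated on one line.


0.3871 -0.2419

BᵀP = [9.0000 -6.7500]
S = R + BᵀPB = [3] + [20.2500] = [23.2500]
BᵀPA = [9.0000 -5.6250]
K = S⁻¹·BᵀPA = [0.3871 -0.2419]
A−BK = [-0.5000 -1.0000; -0.8387 -1.2258]
AᵀP(A−BK) = [0.5786 -0.1976; -0.1976 0.4516]
P' = Q + AᵀP(A−BK) = [3.0786 0.5524; 0.5524 2.7016]
tr(P') = 5.7802


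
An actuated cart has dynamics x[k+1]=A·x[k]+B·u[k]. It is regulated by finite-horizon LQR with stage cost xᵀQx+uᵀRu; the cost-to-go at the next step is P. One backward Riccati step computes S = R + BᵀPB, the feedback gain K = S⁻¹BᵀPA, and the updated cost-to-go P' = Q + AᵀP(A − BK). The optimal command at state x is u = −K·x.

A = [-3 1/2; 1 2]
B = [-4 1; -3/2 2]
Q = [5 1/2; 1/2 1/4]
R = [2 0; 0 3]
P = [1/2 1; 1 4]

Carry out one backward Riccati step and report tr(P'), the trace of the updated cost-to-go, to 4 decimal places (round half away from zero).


BᵀP = [-3.5000 -10.0000; 2.5000 9.0000]
S = R + BᵀPB = [2 0; 0 3] + [29.0000 -23.5000; -23.5000 20.5000] = [31.0000 -23.5000; -23.5000 23.5000]
BᵀPA = [0.5000 -21.7500; 1.5000 19.2500]
K = S⁻¹·BᵀPA = [0.2667 -0.3333; 0.3305 0.4858]
A−BK = [-2.2638 -1.3191; 0.7390 0.5284]
AᵀP(A−BK) = [1.8709 1.1879; 1.1879 1.5230]
P' = Q + AᵀP(A−BK) = [6.8709 1.6879; 1.6879 1.7730]
tr(P') = 8.6440

8.6440


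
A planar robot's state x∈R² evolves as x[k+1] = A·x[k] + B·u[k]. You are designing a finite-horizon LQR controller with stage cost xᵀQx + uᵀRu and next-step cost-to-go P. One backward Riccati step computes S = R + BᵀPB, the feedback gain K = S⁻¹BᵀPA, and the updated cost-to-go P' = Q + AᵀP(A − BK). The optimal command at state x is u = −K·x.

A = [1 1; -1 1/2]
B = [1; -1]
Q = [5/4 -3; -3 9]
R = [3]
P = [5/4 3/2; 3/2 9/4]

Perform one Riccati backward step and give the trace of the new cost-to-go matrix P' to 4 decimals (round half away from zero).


13.8795

BᵀP = [-0.2500 -0.7500]
S = R + BᵀPB = [3] + [0.5000] = [3.5000]
BᵀPA = [0.5000 -0.6250]
K = S⁻¹·BᵀPA = [0.1429 -0.1786]
A−BK = [0.8571 1.1786; -0.8571 0.3214]
AᵀP(A−BK) = [0.4286 -0.5357; -0.5357 3.2009]
P' = Q + AᵀP(A−BK) = [1.6786 -3.5357; -3.5357 12.2009]
tr(P') = 13.8795


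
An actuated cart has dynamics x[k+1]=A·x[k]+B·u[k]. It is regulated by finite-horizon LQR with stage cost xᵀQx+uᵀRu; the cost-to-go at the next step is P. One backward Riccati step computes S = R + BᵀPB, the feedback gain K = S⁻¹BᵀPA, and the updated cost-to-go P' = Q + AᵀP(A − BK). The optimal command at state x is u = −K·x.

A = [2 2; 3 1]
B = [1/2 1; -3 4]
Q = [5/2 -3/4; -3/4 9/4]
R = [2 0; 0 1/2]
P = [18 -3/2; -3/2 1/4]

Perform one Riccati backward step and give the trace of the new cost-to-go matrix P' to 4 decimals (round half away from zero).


BᵀP = [13.5000 -1.5000; 12.0000 -0.5000]
S = R + BᵀPB = [2 0; 0 1/2] + [11.2500 7.5000; 7.5000 10.0000] = [13.2500 7.5000; 7.5000 10.5000]
BᵀPA = [22.5000 25.5000; 22.5000 23.5000]
K = S⁻¹·BᵀPA = [0.8145 1.1041; 1.5611 1.4495]
A−BK = [0.0317 -0.0015; -0.8009 -1.4857]
AᵀP(A−BK) = [2.7998 3.2952; 3.2952 4.0336]
P' = Q + AᵀP(A−BK) = [5.2998 2.5452; 2.5452 6.2836]
tr(P') = 11.5833

11.5833


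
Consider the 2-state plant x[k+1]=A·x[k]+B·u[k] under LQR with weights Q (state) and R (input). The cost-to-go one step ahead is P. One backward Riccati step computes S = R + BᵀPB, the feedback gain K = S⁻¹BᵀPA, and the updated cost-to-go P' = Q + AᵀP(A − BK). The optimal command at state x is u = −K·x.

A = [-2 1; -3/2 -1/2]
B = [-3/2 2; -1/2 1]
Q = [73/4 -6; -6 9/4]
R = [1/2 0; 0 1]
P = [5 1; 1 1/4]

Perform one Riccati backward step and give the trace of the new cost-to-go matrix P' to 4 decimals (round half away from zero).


BᵀP = [-8.0000 -1.6250; 11.0000 2.2500]
S = R + BᵀPB = [1/2 0; 0 1] + [12.8125 -17.6250; -17.6250 24.2500] = [13.3125 -17.6250; -17.6250 25.2500]
BᵀPA = [18.4375 -7.1875; -25.3750 9.8750]
K = S⁻¹·BᵀPA = [0.7181 -0.2917; -0.5037 0.1875]
A−BK = [0.0846 0.1875; -0.6373 -0.8333]
AᵀP(A−BK) = [0.5411 -0.1771; -0.1771 0.1146]
P' = Q + AᵀP(A−BK) = [18.7911 -6.1771; -6.1771 2.3646]
tr(P') = 21.1556

21.1556


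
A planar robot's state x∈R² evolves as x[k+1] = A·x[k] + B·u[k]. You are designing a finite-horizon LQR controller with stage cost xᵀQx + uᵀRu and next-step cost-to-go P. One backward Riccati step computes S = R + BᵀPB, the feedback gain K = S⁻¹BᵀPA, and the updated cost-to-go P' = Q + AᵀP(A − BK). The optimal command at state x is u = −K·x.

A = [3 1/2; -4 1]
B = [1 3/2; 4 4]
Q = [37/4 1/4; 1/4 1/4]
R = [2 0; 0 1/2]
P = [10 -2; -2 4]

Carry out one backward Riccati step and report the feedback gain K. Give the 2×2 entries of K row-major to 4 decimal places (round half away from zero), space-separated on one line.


BᵀP = [2.0000 14.0000; 7.0000 13.0000]
S = R + BᵀPB = [2 0; 0 1/2] + [58.0000 59.0000; 59.0000 62.5000] = [60.0000 59.0000; 59.0000 63.0000]
BᵀPA = [-50.0000 15.0000; -31.0000 16.5000]
K = S⁻¹·BᵀPA = [-4.4181 -0.0953; 3.6455 0.3512]
A−BK = [1.9498 0.0686; -0.9097 -0.0234]
AᵀP(A−BK) = [94.1070 3.1204; 3.1204 0.1355]
P' = Q + AᵀP(A−BK) = [103.3570 3.3704; 3.3704 0.3855]
tr(P') = 103.7425

-4.4181 -0.0953 3.6455 0.3512


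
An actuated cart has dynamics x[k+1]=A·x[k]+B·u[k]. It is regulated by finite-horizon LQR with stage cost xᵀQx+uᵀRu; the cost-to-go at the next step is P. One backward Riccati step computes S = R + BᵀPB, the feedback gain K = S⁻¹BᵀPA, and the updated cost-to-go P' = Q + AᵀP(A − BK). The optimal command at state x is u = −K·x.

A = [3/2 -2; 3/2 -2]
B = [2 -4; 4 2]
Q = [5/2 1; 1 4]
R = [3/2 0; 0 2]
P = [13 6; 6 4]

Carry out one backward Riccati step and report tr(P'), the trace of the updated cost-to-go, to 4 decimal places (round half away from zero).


BᵀP = [50.0000 28.0000; -40.0000 -16.0000]
S = R + BᵀPB = [3/2 0; 0 2] + [212.0000 -144.0000; -144.0000 128.0000] = [213.5000 -144.0000; -144.0000 130.0000]
BᵀPA = [117.0000 -156.0000; -84.0000 112.0000]
K = S⁻¹·BᵀPA = [0.4437 -0.5915; -0.1547 0.2063]
A−BK = [-0.0062 0.0083; 0.0348 -0.0464]
AᵀP(A−BK) = [0.3459 -0.4612; -0.4612 0.6149]
P' = Q + AᵀP(A−BK) = [2.8459 0.5388; 0.5388 4.6149]
tr(P') = 7.4608

7.4608


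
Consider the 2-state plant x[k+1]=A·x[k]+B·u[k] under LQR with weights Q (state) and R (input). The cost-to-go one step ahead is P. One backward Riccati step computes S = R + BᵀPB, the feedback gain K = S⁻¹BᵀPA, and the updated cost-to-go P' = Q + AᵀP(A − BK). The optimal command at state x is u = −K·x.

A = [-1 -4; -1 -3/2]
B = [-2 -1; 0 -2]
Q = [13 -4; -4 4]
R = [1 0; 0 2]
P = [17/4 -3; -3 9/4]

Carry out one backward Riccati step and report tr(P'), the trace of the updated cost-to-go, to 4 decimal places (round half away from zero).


19.4666

BᵀP = [-8.5000 6.0000; 1.7500 -1.5000]
S = R + BᵀPB = [1 0; 0 2] + [17.0000 -3.5000; -3.5000 1.2500] = [18.0000 -3.5000; -3.5000 3.2500]
BᵀPA = [2.5000 25.0000; -0.2500 -4.7500]
K = S⁻¹·BᵀPA = [0.1568 1.3973; 0.0919 0.0432]
A−BK = [-0.5946 -1.1622; -0.8162 -1.4135]
AᵀP(A−BK) = [0.1311 0.3926; 0.3926 2.3355]
P' = Q + AᵀP(A−BK) = [13.1311 -3.6074; -3.6074 6.3355]
tr(P') = 19.4666
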